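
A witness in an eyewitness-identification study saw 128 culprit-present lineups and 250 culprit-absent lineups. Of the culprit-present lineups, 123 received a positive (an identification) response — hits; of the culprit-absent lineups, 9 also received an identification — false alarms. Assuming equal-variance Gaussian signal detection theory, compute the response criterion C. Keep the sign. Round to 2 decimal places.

H = 123/128 = 0.9609
FA = 9/250 = 0.0360
Φ⁻¹(H) = Φ⁻¹(0.9609) = 1.761
Φ⁻¹(FA) = Φ⁻¹(0.0360) = -1.799
c = −½·[z(H) + z(FA)] = −0.5 × (1.761 + (-1.799)) = 0.019
c > 0: the witness has a conservative response bias.

C = 0.02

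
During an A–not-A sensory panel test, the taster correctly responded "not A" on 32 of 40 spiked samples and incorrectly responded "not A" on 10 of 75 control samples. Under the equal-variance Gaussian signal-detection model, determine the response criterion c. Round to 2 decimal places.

H = 32/40 = 0.8000
FA = 10/75 = 0.1333
z(H) = 0.842
z(FA) = -1.111
c = −½·[z(H) + z(FA)] = −0.5 × (0.842 + (-1.111)) = 0.1345
c > 0: the taster has a conservative response bias.

c = 0.13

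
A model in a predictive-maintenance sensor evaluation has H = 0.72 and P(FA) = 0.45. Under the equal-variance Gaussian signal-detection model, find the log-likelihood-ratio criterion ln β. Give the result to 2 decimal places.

Φ⁻¹(H) = 0.583
Φ⁻¹(FA) = -0.126
ln β = −½·[z(H)² − z(FA)²] = −0.5 × (0.340 − 0.016) = -0.162

ln β = -0.16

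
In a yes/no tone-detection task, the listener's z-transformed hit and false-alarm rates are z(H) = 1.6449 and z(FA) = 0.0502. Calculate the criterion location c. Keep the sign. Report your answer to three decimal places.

c = −½·[z(H) + z(FA)] = −½·(1.6449 + 0.0502) = -0.84755
c < 0: the listener has a liberal response bias.

c = -0.848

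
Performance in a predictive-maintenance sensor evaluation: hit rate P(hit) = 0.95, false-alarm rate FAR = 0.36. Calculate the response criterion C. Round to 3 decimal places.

Φ⁻¹(H) = Φ⁻¹(0.95) = 1.6449
Φ⁻¹(FA) = Φ⁻¹(0.36) = -0.3585
c = −½·[z(H) + z(FA)] = −0.5 × (1.6449 + (-0.3585)) = -0.6432

C = -0.643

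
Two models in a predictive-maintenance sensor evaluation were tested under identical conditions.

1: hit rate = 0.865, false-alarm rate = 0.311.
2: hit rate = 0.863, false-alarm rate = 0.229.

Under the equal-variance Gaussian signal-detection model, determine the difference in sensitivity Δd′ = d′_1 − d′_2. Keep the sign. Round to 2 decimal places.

Δd′ = -0.24

1: z(0.865) = 1.103, z(0.311) = -0.493, d' = 1.596
2: z(0.863) = 1.094, z(0.229) = -0.742, d' = 1.836
Δd' = d'_1 − d'_2 = 1.596 − 1.836 = -0.240
2 has the higher sensitivity.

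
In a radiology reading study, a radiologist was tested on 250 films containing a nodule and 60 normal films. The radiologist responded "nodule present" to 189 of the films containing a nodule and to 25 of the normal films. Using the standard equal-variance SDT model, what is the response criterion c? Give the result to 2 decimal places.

H = 189/250 = 0.7560
FA = 25/60 = 0.4167
z(0.7560) = 0.693, z(0.4167) = -0.210
c = −½·[z(H) + z(FA)] = −0.5 × (0.693 + (-0.210)) = -0.2415

c = -0.24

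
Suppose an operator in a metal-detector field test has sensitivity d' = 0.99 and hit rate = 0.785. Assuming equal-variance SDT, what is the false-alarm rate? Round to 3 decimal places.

z(hit rate) = z(0.785) = 0.7892
z(FA) = z(H) − d' = 0.7892 − 0.99 = -0.2008
false-alarm rate = Φ(-0.2008) = 0.4204

false-alarm rate = 0.420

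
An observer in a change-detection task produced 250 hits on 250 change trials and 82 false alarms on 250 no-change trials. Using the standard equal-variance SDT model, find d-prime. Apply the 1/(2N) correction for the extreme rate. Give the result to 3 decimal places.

d-prime = 3.324

The hit rate is 250/250 = 1, so apply the 1/(2N) correction: H → 1 − 1/(2·250) = 0.99800.
z(H) = z(0.99800) = 2.8782
z(FA) = z(0.32800) = -0.4454
d' = 2.8782 − (-0.4454) = 3.3236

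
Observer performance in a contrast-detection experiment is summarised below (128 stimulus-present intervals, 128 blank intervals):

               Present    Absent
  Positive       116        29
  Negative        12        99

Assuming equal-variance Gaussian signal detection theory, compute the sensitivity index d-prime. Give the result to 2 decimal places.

H = 116/128 = 0.9062
FA = 29/128 = 0.2266
Φ⁻¹(H) = Φ⁻¹(0.9062) = 1.3177
Φ⁻¹(FA) = Φ⁻¹(0.2266) = -0.7501
d' = z(H) − z(FA) = 1.3177 − (-0.7501) = 2.0678

d-prime = 2.07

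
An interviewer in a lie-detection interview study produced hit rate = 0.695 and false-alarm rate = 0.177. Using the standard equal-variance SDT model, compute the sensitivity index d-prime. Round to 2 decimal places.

z(H) = z(0.695) = 0.510
z(FA) = z(0.177) = -0.927
d' = z(H) − z(FA) = 0.510 − (-0.927) = 1.437

d-prime = 1.44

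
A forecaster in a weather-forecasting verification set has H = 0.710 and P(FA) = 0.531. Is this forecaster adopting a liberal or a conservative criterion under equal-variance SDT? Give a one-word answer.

liberal

z(H) = 0.553, z(FA) = 0.078
c = −½·(z(H) + z(FA)) = -0.3155
c < 0 → liberal criterion (biased toward responding “yes”).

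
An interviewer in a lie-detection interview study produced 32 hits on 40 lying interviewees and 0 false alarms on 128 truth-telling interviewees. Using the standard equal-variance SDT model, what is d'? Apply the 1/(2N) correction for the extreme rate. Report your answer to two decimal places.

d' = 3.50

The false-alarm rate is 0/128 = 0, so apply the 1/(2N) correction: FA → 1/(2·128) = 0.00391.
z(H) = z(0.80000) = 0.842
z(FA) = z(0.00391) = -2.660
d' = 0.842 − (-2.660) = 3.502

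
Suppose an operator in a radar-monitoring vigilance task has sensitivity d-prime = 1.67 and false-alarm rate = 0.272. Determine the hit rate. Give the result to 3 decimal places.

hit rate = 0.856

z(false-alarm rate) = z(0.272) = -0.6068
z(H) = z(FA) + d' = -0.6068 + 1.67 = 1.0632
hit rate = Φ(1.0632) = 0.8562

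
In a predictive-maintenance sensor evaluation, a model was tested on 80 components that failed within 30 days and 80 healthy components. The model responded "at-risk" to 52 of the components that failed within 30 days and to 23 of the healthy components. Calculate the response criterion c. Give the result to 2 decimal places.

H = 52/80 = 0.6500
FA = 23/80 = 0.2875
Φ⁻¹(H) = 0.385
Φ⁻¹(FA) = -0.561
c = −½·[z(H) + z(FA)] = −0.5 × (0.385 + (-0.561)) = 0.088
c > 0: the model has a conservative response bias.

c = 0.09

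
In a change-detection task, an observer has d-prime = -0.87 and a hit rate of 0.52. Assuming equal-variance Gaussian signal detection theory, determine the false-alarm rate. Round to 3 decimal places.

false-alarm rate = 0.821

z(hit rate) = z(0.52) = 0.0502
z(FA) = z(H) − d' = 0.0502 − (-0.87) = 0.9202
false-alarm rate = Φ(0.9202) = 0.8213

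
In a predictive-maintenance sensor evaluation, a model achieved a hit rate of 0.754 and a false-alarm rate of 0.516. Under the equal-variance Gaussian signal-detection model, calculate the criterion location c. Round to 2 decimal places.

c = -0.36

Φ⁻¹(0.754) = 0.6871, Φ⁻¹(0.516) = 0.0401
c = −½·[z(H) + z(FA)] = −0.5 × (0.6871 + 0.0401) = -0.3636
c < 0: the model has a liberal response bias.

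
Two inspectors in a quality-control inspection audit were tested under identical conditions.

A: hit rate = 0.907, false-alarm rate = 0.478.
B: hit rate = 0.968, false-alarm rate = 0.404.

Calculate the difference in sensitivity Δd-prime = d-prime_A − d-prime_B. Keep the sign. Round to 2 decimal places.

Δd-prime = -0.72

A: z(0.907) = 1.323, z(0.478) = -0.055, d' = 1.378
B: z(0.968) = 1.852, z(0.404) = -0.243, d' = 2.095
Δd' = d'_A − d'_B = 1.378 − 2.095 = -0.717
B has the higher sensitivity.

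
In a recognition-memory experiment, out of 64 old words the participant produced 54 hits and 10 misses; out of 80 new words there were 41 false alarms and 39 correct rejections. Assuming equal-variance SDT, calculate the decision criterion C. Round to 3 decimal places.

C = -0.521

H = 54/64 = 0.8438
FA = 41/80 = 0.5125
z(H) = z(0.8438) = 1.0102
z(FA) = z(0.5125) = 0.0313
c = −½·[z(H) + z(FA)] = −0.5 × (1.0102 + 0.0313) = -0.52075
c < 0: the participant has a liberal response bias.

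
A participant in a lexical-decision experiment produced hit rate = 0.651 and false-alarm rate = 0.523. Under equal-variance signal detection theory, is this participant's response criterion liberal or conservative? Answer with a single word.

liberal

z(H) = 0.388, z(FA) = 0.058
c = −½·(z(H) + z(FA)) = -0.223
c < 0 → liberal criterion (biased toward responding “yes”).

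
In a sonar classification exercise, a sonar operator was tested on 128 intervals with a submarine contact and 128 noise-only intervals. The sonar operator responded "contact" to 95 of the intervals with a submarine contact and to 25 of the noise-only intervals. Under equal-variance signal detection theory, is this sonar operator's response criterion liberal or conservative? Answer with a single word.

conservative

z(H) = 0.650, z(FA) = -0.858
c = −½·(z(H) + z(FA)) = 0.104
c > 0 → conservative criterion (biased toward responding “no”).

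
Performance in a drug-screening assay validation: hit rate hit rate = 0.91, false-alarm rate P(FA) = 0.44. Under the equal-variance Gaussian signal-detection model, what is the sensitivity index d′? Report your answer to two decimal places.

Φ⁻¹(H) = Φ⁻¹(0.91) = 1.341
Φ⁻¹(FA) = Φ⁻¹(0.44) = -0.151
d' = z(H) − z(FA) = 1.341 − (-0.151) = 1.492

d′ = 1.49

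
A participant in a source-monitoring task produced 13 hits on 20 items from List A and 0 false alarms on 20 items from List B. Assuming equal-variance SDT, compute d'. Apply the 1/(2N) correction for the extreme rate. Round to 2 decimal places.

d' = 2.35

The false-alarm rate is 0/20 = 0, so apply the 1/(2N) correction: FA → 1/(2·20) = 0.02500.
z(H) = z(0.65000) = 0.385
z(FA) = z(0.02500) = -1.960
d' = 0.385 − (-1.960) = 2.345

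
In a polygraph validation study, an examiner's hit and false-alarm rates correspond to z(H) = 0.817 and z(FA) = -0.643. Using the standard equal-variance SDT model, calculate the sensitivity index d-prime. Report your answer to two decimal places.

d' = z(H) − z(FA) = 0.817 − (-0.643) = 1.460

d-prime = 1.46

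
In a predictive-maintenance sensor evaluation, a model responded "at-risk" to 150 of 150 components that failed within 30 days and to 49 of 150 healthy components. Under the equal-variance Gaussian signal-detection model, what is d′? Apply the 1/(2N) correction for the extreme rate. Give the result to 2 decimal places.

d′ = 3.16

The hit rate is 150/150 = 1, so apply the 1/(2N) correction: H → 1 − 1/(2·150) = 0.99667.
z(H) = z(0.99667) = 2.713
z(FA) = z(0.32667) = -0.449
d' = 2.713 − (-0.449) = 3.162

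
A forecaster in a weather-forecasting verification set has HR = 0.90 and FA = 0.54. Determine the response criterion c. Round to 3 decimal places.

c = -0.691

Φ⁻¹(H) = 1.2816
Φ⁻¹(FA) = 0.1004
c = −½·[z(H) + z(FA)] = −0.5 × (1.2816 + 0.1004) = -0.6910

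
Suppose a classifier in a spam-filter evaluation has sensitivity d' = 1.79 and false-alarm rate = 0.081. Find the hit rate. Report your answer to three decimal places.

z(false-alarm rate) = z(0.081) = -1.3984
z(H) = z(FA) + d' = -1.3984 + 1.79 = 0.3916
hit rate = Φ(0.3916) = 0.6523

hit rate = 0.652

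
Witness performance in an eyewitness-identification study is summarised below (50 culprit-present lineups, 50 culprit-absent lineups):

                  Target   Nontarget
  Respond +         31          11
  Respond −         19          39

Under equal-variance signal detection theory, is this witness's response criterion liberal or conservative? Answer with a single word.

z(H) = 0.305, z(FA) = -0.772
c = −½·(z(H) + z(FA)) = 0.2335
c > 0 → conservative criterion (biased toward responding “no”).

conservative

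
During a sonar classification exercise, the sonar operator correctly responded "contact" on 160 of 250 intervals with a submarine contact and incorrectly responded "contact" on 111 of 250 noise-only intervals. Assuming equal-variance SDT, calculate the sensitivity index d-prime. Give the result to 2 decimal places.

H = 160/250 = 0.6400
FA = 111/250 = 0.4440
z(H) = z(0.6400) = 0.358
z(FA) = z(0.4440) = -0.141
d' = z(H) − z(FA) = 0.358 − (-0.141) = 0.499

d-prime = 0.50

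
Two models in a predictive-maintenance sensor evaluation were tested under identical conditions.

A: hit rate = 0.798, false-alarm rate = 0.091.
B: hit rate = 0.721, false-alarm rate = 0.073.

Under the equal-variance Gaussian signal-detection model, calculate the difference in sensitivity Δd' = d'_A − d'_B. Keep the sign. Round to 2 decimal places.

A: z(0.798) = 0.834, z(0.091) = -1.335, d' = 2.169
B: z(0.721) = 0.586, z(0.073) = -1.454, d' = 2.040
Δd' = d'_A − d'_B = 2.169 − 2.040 = 0.129
A has the higher sensitivity.

Δd' = 0.13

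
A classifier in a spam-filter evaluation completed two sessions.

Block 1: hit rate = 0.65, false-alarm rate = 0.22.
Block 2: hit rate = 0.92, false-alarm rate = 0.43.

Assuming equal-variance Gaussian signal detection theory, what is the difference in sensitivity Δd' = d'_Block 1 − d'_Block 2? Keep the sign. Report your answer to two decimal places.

Δd' = -0.42

Block 1: z(0.65) = 0.385, z(0.22) = -0.772, d' = 1.157
Block 2: z(0.92) = 1.405, z(0.43) = -0.176, d' = 1.581
Δd' = d'_Block 1 − d'_Block 2 = 1.157 − 1.581 = -0.424
Block 2 has the higher sensitivity.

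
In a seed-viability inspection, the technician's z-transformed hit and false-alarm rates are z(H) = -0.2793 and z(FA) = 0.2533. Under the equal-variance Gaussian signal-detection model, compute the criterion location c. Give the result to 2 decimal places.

c = −½·[z(H) + z(FA)] = −½·(-0.2793 + 0.2533) = 0.0130

c = 0.01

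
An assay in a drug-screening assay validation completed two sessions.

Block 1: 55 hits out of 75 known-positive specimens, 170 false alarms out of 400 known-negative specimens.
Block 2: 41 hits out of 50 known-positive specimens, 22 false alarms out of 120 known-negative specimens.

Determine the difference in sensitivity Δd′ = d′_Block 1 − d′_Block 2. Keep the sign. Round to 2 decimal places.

Δd′ = -1.01

Block 1: z(0.7333) = 0.623, z(0.4250) = -0.189, d' = 0.812
Block 2: z(0.8200) = 0.915, z(0.1833) = -0.903, d' = 1.818
Δd' = d'_Block 1 − d'_Block 2 = 0.812 − 1.818 = -1.006
Block 2 has the higher sensitivity.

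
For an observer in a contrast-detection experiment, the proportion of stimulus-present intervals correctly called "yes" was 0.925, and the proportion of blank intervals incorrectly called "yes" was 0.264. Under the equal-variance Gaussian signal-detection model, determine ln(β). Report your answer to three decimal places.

z(H) = z(0.925) = 1.4395
z(FA) = z(0.264) = -0.6311
ln β = −½·[z(H)² − z(FA)²] = −0.5 × (2.0722 − 0.3983) = -0.83695

ln β = -0.837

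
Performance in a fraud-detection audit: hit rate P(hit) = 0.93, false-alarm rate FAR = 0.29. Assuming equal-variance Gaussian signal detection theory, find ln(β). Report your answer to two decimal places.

ln β = -0.94

z(0.93) = 1.476, z(0.29) = -0.553
ln β = −½·[z(H)² − z(FA)²] = −0.5 × (2.179 − 0.306) = -0.9365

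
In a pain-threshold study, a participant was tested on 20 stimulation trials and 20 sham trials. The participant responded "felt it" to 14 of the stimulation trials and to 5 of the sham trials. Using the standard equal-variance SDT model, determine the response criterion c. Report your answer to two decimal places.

c = 0.08

H = 14/20 = 0.7000
FA = 5/20 = 0.2500
z(0.7000) = 0.524, z(0.2500) = -0.674
c = −½·[z(H) + z(FA)] = −0.5 × (0.524 + (-0.674)) = 0.075
c > 0: the participant has a conservative response bias.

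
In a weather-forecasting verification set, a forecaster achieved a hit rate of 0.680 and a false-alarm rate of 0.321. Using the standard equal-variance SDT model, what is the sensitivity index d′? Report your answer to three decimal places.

Φ⁻¹(0.680) = 0.4677, Φ⁻¹(0.321) = -0.4649
d' = z(H) − z(FA) = 0.4677 − (-0.4649) = 0.9326

d′ = 0.933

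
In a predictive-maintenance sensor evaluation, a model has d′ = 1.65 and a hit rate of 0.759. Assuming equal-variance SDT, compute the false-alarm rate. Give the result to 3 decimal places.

false-alarm rate = 0.172

z(hit rate) = z(0.759) = 0.7031
z(FA) = z(H) − d' = 0.7031 − 1.65 = -0.9469
false-alarm rate = Φ(-0.9469) = 0.1718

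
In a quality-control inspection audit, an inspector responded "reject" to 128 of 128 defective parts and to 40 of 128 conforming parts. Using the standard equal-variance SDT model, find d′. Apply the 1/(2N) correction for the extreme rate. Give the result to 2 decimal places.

The hit rate is 128/128 = 1, so apply the 1/(2N) correction: H → 1 − 1/(2·128) = 0.99609.
z(H) = z(0.99609) = 2.660
z(FA) = z(0.31250) = -0.489
d' = 2.660 − (-0.489) = 3.149

d′ = 3.15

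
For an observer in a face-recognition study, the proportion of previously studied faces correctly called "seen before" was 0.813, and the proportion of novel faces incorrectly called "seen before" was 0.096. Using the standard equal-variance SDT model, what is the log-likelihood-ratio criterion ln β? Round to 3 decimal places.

ln β = 0.456

z(0.813) = 0.8890, z(0.096) = -1.3047
ln β = −½·[z(H)² − z(FA)²] = −0.5 × (0.7903 − 1.7022) = 0.45595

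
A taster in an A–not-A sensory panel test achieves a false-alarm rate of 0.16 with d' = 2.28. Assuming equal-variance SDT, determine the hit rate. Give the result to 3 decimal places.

hit rate = 0.901

z(false-alarm rate) = z(0.16) = -0.9945
z(H) = z(FA) + d' = -0.9945 + 2.28 = 1.2855
hit rate = Φ(1.2855) = 0.9007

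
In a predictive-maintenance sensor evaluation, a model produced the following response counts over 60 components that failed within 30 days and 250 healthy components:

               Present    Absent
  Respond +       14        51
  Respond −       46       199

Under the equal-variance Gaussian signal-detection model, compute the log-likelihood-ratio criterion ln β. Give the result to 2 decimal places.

ln β = 0.08

H = 14/60 = 0.2333
FA = 51/250 = 0.2040
z(H) = z(0.2333) = -0.728
z(FA) = z(0.2040) = -0.827
ln β = −½·[z(H)² − z(FA)²] = −0.5 × (0.530 − 0.684) = 0.077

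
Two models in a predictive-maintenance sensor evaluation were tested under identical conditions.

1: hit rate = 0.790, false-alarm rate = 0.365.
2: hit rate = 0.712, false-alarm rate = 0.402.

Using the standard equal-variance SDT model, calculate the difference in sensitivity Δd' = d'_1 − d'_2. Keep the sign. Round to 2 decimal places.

Δd' = 0.34

1: z(0.790) = 0.806, z(0.365) = -0.345, d' = 1.151
2: z(0.712) = 0.559, z(0.402) = -0.248, d' = 0.807
Δd' = d'_1 − d'_2 = 1.151 − 0.807 = 0.344
1 has the higher sensitivity.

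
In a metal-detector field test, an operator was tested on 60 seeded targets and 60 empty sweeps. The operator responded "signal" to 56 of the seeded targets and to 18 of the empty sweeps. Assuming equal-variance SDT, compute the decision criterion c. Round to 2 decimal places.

c = -0.49

H = 56/60 = 0.9333
FA = 18/60 = 0.3000
z(H) = z(0.9333) = 1.501
z(FA) = z(0.3000) = -0.524
c = −½·[z(H) + z(FA)] = −0.5 × (1.501 + (-0.524)) = -0.4885
c < 0: the operator has a liberal response bias.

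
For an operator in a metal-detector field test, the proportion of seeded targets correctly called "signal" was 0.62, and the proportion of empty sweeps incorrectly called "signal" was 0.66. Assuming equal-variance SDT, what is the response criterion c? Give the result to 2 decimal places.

c = -0.36

Φ⁻¹(H) = Φ⁻¹(0.62) = 0.3055
Φ⁻¹(FA) = Φ⁻¹(0.66) = 0.4125
c = −½·[z(H) + z(FA)] = −0.5 × (0.3055 + 0.4125) = -0.3590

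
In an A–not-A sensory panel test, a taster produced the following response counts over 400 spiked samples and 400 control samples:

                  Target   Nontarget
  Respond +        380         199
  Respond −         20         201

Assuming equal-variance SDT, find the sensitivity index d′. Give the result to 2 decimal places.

d′ = 1.65

H = 380/400 = 0.9500
FA = 199/400 = 0.4975
Φ⁻¹(H) = Φ⁻¹(0.9500) = 1.645
Φ⁻¹(FA) = Φ⁻¹(0.4975) = -0.006
d' = z(H) − z(FA) = 1.645 − (-0.006) = 1.651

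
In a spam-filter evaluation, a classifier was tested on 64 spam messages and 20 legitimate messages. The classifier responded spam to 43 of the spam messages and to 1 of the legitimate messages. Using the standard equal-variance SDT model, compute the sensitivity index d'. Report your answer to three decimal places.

d' = 2.090

H = 43/64 = 0.6719
FA = 1/20 = 0.0500
z(0.6719) = 0.4452, z(0.0500) = -1.6449
d' = z(H) − z(FA) = 0.4452 − (-1.6449) = 2.0901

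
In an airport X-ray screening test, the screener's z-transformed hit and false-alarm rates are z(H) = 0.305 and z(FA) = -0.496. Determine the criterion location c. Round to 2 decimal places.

c = −½·[z(H) + z(FA)] = −½·(0.305 + (-0.496)) = 0.0955

c = 0.10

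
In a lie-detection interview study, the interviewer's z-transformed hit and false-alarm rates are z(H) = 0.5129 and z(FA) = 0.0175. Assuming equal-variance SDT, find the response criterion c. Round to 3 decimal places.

c = −½·[z(H) + z(FA)] = −½·(0.5129 + 0.0175) = -0.2652

c = -0.265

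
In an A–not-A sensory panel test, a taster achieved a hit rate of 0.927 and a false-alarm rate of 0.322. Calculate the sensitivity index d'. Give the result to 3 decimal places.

z(0.927) = 1.4538, z(0.322) = -0.4621
d' = z(H) − z(FA) = 1.4538 − (-0.4621) = 1.9159

d' = 1.916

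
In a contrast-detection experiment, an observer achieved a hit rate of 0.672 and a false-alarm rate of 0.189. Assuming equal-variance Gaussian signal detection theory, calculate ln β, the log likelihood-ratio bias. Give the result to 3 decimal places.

ln β = 0.289

z(0.672) = 0.4454, z(0.189) = -0.8816
ln β = −½·[z(H)² − z(FA)²] = −0.5 × (0.1984 − 0.7772) = 0.2894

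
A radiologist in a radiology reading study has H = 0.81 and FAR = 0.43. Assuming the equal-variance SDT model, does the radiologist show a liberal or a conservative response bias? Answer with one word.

z(H) = 0.878, z(FA) = -0.176
c = −½·(z(H) + z(FA)) = -0.351
c < 0 → liberal criterion (biased toward responding “yes”).

liberal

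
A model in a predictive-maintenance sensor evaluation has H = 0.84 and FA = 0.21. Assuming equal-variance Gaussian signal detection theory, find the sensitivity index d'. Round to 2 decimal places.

z(0.84) = 0.994, z(0.21) = -0.806
d' = z(H) − z(FA) = 0.994 − (-0.806) = 1.800

d' = 1.80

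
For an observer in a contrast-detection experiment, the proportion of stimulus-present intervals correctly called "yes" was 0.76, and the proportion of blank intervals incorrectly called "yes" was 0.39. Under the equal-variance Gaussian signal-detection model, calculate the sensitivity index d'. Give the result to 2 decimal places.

z(0.76) = 0.7063, z(0.39) = -0.2793
d' = z(H) − z(FA) = 0.7063 − (-0.2793) = 0.9856

d' = 0.99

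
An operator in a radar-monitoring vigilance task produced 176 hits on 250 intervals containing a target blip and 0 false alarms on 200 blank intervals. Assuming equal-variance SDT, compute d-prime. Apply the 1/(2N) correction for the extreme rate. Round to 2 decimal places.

The false-alarm rate is 0/200 = 0, so apply the 1/(2N) correction: FA → 1/(2·200) = 0.00250.
z(H) = z(0.70400) = 0.536
z(FA) = z(0.00250) = -2.807
d' = 0.536 − (-2.807) = 3.343

d-prime = 3.34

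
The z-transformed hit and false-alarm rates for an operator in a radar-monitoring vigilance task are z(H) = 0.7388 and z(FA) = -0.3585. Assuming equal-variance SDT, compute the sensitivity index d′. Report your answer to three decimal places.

d′ = 1.097

d' = z(H) − z(FA) = 0.7388 − (-0.3585) = 1.0973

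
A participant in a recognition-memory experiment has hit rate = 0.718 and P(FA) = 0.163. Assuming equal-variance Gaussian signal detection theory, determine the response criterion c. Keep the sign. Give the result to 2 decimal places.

Φ⁻¹(H) = 0.577
Φ⁻¹(FA) = -0.982
c = −½·[z(H) + z(FA)] = −0.5 × (0.577 + (-0.982)) = 0.2025

c = 0.20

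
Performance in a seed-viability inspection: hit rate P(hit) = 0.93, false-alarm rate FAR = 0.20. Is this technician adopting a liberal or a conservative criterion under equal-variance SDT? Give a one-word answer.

liberal

z(H) = 1.476, z(FA) = -0.842
c = −½·(z(H) + z(FA)) = -0.317
c < 0 → liberal criterion (biased toward responding “yes”).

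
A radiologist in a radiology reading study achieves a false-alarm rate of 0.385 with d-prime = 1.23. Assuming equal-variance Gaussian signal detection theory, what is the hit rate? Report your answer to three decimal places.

z(false-alarm rate) = z(0.385) = -0.2924
z(H) = z(FA) + d' = -0.2924 + 1.23 = 0.9376
hit rate = Φ(0.9376) = 0.8258

hit rate = 0.826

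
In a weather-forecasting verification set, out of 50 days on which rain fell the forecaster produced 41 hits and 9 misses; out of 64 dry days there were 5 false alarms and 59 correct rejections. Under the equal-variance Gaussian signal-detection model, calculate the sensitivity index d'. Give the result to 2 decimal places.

d' = 2.33

H = 41/50 = 0.8200
FA = 5/64 = 0.0781
z(0.8200) = 0.9154, z(0.0781) = -1.4180
d' = z(H) − z(FA) = 0.9154 − (-1.4180) = 2.3334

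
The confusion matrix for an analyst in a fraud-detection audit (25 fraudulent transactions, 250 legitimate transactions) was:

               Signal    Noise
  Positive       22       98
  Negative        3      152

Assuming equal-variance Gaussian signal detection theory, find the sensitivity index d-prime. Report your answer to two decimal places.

H = 22/25 = 0.8800
FA = 98/250 = 0.3920
z(H) = 1.1750
z(FA) = -0.2741
d' = z(H) − z(FA) = 1.1750 − (-0.2741) = 1.4491

d-prime = 1.45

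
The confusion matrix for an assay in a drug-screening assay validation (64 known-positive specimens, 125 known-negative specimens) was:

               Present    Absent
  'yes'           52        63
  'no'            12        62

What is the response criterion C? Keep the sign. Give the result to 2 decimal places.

H = 52/64 = 0.8125
FA = 63/125 = 0.5040
z(H) = z(0.8125) = 0.887
z(FA) = z(0.5040) = 0.010
c = −½·[z(H) + z(FA)] = −0.5 × (0.887 + 0.010) = -0.4485
c < 0: the assay has a liberal response bias.

C = -0.45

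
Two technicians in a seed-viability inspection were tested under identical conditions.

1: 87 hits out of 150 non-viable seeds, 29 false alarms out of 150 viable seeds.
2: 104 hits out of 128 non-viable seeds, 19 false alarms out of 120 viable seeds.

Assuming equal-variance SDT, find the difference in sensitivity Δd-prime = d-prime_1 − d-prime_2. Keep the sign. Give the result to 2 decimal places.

Δd-prime = -0.82

1: z(0.5800) = 0.202, z(0.1933) = -0.866, d' = 1.068
2: z(0.8125) = 0.887, z(0.1583) = -1.001, d' = 1.888
Δd' = d'_1 − d'_2 = 1.068 − 1.888 = -0.820
2 has the higher sensitivity.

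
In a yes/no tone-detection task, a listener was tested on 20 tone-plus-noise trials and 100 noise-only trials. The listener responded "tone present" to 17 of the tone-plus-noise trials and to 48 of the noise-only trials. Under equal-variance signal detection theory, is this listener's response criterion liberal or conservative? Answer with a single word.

liberal

z(H) = 1.036, z(FA) = -0.050
c = −½·(z(H) + z(FA)) = -0.493
c < 0 → liberal criterion (biased toward responding “yes”).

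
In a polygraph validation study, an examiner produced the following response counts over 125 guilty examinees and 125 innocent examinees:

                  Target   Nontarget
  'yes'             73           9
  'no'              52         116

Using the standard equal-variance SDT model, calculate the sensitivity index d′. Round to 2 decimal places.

d′ = 1.67

H = 73/125 = 0.5840
FA = 9/125 = 0.0720
z(H) = z(0.5840) = 0.212
z(FA) = z(0.0720) = -1.461
d' = z(H) − z(FA) = 0.212 − (-1.461) = 1.673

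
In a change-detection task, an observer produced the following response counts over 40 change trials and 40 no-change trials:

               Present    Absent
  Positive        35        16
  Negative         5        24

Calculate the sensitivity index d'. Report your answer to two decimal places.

d' = 1.40

H = 35/40 = 0.8750
FA = 16/40 = 0.4000
z(0.8750) = 1.1503, z(0.4000) = -0.2533
d' = z(H) − z(FA) = 1.1503 − (-0.2533) = 1.4036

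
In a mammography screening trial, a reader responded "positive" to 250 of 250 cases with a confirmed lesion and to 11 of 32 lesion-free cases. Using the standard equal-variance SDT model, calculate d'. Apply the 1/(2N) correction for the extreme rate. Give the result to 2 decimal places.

d' = 3.28

The hit rate is 250/250 = 1, so apply the 1/(2N) correction: H → 1 − 1/(2·250) = 0.99800.
z(H) = z(0.99800) = 2.878
z(FA) = z(0.34375) = -0.402
d' = 2.878 − (-0.402) = 3.280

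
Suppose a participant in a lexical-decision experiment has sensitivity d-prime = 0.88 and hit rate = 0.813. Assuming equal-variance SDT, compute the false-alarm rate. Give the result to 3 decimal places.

z(hit rate) = z(0.813) = 0.8890
z(FA) = z(H) − d' = 0.8890 − 0.88 = 0.0090
false-alarm rate = Φ(0.0090) = 0.5036

false-alarm rate = 0.504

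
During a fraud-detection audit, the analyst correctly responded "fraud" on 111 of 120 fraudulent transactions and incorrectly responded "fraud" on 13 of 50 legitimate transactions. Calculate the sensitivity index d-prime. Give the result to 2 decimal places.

d-prime = 2.08

H = 111/120 = 0.9250
FA = 13/50 = 0.2600
z(0.9250) = 1.440, z(0.2600) = -0.643
d' = z(H) − z(FA) = 1.440 − (-0.643) = 2.083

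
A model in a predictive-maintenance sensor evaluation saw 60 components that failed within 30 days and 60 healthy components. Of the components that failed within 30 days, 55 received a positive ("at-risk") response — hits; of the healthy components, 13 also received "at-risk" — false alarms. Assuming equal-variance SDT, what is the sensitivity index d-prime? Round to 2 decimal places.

d-prime = 2.17

H = 55/60 = 0.9167
FA = 13/60 = 0.2167
z(0.9167) = 1.3832, z(0.2167) = -0.7834
d' = z(H) − z(FA) = 1.3832 − (-0.7834) = 2.1666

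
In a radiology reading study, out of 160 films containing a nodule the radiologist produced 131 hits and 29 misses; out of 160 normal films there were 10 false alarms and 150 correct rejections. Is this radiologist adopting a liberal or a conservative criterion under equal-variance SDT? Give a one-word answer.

z(H) = 0.911, z(FA) = -1.534
c = −½·(z(H) + z(FA)) = 0.3115
c > 0 → conservative criterion (biased toward responding “no”).

conservative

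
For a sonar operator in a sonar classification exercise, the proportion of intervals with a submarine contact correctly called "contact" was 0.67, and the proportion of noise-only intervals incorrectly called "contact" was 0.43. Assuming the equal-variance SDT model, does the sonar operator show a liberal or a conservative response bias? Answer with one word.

liberal

z(H) = 0.440, z(FA) = -0.176
c = −½·(z(H) + z(FA)) = -0.132
c < 0 → liberal criterion (biased toward responding “yes”).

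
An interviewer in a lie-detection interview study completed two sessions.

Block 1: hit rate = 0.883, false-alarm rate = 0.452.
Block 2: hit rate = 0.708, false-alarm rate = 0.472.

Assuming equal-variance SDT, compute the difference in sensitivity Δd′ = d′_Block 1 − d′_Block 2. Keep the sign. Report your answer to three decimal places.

Δd′ = 0.693

Block 1: z(0.883) = 1.1901, z(0.452) = -0.1206, d' = 1.3107
Block 2: z(0.708) = 0.5476, z(0.472) = -0.0702, d' = 0.6178
Δd' = d'_Block 1 − d'_Block 2 = 1.3107 − 0.6178 = 0.6929
Block 1 has the higher sensitivity.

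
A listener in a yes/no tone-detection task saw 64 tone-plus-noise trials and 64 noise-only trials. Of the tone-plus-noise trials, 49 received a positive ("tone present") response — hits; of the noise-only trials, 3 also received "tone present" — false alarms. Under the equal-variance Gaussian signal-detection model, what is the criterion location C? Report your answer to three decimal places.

H = 49/64 = 0.7656
FA = 3/64 = 0.0469
z(H) = z(0.7656) = 0.7244
z(FA) = z(0.0469) = -1.6757
c = −½·[z(H) + z(FA)] = −0.5 × (0.7244 + (-1.6757)) = 0.47565

C = 0.476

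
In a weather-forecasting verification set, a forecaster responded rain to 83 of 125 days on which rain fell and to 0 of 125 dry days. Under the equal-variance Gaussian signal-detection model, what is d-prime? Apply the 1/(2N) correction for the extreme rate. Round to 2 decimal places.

d-prime = 3.08

The false-alarm rate is 0/125 = 0, so apply the 1/(2N) correction: FA → 1/(2·125) = 0.00400.
z(H) = z(0.66400) = 0.423
z(FA) = z(0.00400) = -2.652
d' = 0.423 − (-2.652) = 3.075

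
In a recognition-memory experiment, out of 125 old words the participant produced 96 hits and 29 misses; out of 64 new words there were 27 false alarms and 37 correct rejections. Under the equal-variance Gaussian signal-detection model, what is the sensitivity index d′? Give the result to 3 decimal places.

H = 96/125 = 0.7680
FA = 27/64 = 0.4219
Φ⁻¹(H) = 0.7323
Φ⁻¹(FA) = -0.1970
d' = z(H) − z(FA) = 0.7323 − (-0.1970) = 0.9293

d′ = 0.929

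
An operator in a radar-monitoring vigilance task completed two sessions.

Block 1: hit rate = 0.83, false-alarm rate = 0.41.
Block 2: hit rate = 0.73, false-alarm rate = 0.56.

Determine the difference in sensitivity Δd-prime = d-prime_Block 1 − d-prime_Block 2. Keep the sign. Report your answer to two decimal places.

Block 1: z(0.83) = 0.954, z(0.41) = -0.228, d' = 1.182
Block 2: z(0.73) = 0.613, z(0.56) = 0.151, d' = 0.462
Δd' = d'_Block 1 − d'_Block 2 = 1.182 − 0.462 = 0.720
Block 1 has the higher sensitivity.

Δd-prime = 0.72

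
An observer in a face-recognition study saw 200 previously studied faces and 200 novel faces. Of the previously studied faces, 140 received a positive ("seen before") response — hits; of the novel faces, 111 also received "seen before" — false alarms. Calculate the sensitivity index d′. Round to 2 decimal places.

d′ = 0.39

H = 140/200 = 0.7000
FA = 111/200 = 0.5550
z(H) = 0.524
z(FA) = 0.138
d' = z(H) − z(FA) = 0.524 − 0.138 = 0.386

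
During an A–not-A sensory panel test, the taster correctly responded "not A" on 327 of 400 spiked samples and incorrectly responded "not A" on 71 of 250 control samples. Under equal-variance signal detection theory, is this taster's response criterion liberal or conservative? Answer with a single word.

liberal

z(H) = 0.906, z(FA) = -0.571
c = −½·(z(H) + z(FA)) = -0.1675
c < 0 → liberal criterion (biased toward responding “yes”).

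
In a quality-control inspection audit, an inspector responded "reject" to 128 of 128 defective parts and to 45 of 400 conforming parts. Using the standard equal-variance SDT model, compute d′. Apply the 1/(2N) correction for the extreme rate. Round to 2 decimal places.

The hit rate is 128/128 = 1, so apply the 1/(2N) correction: H → 1 − 1/(2·128) = 0.99609.
z(H) = z(0.99609) = 2.660
z(FA) = z(0.11250) = -1.213
d' = 2.660 − (-1.213) = 3.873

d′ = 3.87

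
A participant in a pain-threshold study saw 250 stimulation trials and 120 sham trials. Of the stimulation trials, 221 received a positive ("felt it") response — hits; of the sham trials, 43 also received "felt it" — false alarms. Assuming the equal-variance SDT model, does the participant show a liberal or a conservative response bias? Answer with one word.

z(H) = 1.195, z(FA) = -0.363
c = −½·(z(H) + z(FA)) = -0.416
c < 0 → liberal criterion (biased toward responding “yes”).

liberal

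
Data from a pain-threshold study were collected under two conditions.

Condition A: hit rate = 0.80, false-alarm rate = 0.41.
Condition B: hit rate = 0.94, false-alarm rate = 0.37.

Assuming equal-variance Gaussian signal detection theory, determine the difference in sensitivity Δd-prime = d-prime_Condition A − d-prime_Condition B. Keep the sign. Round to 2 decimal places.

Δd-prime = -0.82

Condition A: z(0.80) = 0.842, z(0.41) = -0.228, d' = 1.070
Condition B: z(0.94) = 1.555, z(0.37) = -0.332, d' = 1.887
Δd' = d'_Condition A − d'_Condition B = 1.070 − 1.887 = -0.817
Condition B has the higher sensitivity.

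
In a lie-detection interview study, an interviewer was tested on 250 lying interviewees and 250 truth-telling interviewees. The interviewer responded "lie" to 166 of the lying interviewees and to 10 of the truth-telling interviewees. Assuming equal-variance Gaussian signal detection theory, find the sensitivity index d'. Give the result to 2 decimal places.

d' = 2.17

H = 166/250 = 0.6640
FA = 10/250 = 0.0400
z(H) = z(0.6640) = 0.423
z(FA) = z(0.0400) = -1.751
d' = z(H) − z(FA) = 0.423 − (-1.751) = 2.174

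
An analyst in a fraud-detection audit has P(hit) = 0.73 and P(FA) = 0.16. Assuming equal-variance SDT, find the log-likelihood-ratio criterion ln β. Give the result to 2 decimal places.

z(0.73) = 0.613, z(0.16) = -0.994
ln β = −½·[z(H)² − z(FA)²] = −0.5 × (0.376 − 0.988) = 0.306

ln β = 0.31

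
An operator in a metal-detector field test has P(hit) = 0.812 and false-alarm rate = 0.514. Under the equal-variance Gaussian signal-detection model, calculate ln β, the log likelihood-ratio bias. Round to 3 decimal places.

ln β = -0.391

z(H) = 0.8853
z(FA) = 0.0351
ln β = −½·[z(H)² − z(FA)²] = −0.5 × (0.7838 − 0.0012) = -0.3913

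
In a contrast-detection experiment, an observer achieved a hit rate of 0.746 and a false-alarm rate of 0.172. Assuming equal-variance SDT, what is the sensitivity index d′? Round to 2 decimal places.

Φ⁻¹(0.746) = 0.662, Φ⁻¹(0.172) = -0.946
d' = z(H) − z(FA) = 0.662 − (-0.946) = 1.608

d′ = 1.61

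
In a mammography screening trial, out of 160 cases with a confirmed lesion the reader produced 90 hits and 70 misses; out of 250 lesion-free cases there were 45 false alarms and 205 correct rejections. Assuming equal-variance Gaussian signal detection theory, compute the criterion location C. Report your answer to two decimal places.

H = 90/160 = 0.5625
FA = 45/250 = 0.1800
Φ⁻¹(H) = Φ⁻¹(0.5625) = 0.1573
Φ⁻¹(FA) = Φ⁻¹(0.1800) = -0.9154
c = −½·[z(H) + z(FA)] = −0.5 × (0.1573 + (-0.9154)) = 0.37905
c > 0: the reader has a conservative response bias.

C = 0.38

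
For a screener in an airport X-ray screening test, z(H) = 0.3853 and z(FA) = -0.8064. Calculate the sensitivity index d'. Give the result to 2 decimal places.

d' = z(H) − z(FA) = 0.3853 − (-0.8064) = 1.1917

d' = 1.19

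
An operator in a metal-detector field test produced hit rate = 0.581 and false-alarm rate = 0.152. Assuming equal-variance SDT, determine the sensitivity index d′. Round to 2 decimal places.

Φ⁻¹(H) = 0.204
Φ⁻¹(FA) = -1.028
d' = z(H) − z(FA) = 0.204 − (-1.028) = 1.232

d′ = 1.23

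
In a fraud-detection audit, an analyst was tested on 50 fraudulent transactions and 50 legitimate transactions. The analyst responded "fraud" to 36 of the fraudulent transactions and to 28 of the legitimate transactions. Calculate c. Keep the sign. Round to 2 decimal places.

H = 36/50 = 0.7200
FA = 28/50 = 0.5600
z(H) = 0.583
z(FA) = 0.151
c = −½·[z(H) + z(FA)] = −0.5 × (0.583 + 0.151) = -0.367
c < 0: the analyst has a liberal response bias.

c = -0.37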